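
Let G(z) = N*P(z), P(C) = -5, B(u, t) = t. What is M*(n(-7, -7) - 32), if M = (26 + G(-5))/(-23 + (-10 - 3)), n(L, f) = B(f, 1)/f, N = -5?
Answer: 1275/28 ≈ 45.536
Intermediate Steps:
n(L, f) = 1/f
G(z) = 25 (G(z) = -5*(-5) = 25)
M = -17/12 (M = (26 + 25)/(-23 + (-10 - 3)) = 51/(-23 - 13) = 51/(-36) = 51*(-1/36) = -17/12 ≈ -1.4167)
M*(n(-7, -7) - 32) = -17*(1/(-7) - 32)/12 = -17*(-⅐ - 32)/12 = -17/12*(-225/7) = 1275/28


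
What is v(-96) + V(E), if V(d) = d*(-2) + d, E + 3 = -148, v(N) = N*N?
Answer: 9367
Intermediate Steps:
v(N) = N**2
E = -151 (E = -3 - 148 = -151)
V(d) = -d (V(d) = -2*d + d = -d)
v(-96) + V(E) = (-96)**2 - 1*(-151) = 9216 + 151 = 9367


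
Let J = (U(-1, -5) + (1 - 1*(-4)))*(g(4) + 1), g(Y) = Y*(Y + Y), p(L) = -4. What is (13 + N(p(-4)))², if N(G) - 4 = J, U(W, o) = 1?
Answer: 46225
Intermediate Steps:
g(Y) = 2*Y² (g(Y) = Y*(2*Y) = 2*Y²)
J = 198 (J = (1 + (1 - 1*(-4)))*(2*4² + 1) = (1 + (1 + 4))*(2*16 + 1) = (1 + 5)*(32 + 1) = 6*33 = 198)
N(G) = 202 (N(G) = 4 + 198 = 202)
(13 + N(p(-4)))² = (13 + 202)² = 215² = 46225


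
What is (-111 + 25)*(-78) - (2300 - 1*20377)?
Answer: 24785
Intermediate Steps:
(-111 + 25)*(-78) - (2300 - 1*20377) = -86*(-78) - (2300 - 20377) = 6708 - 1*(-18077) = 6708 + 18077 = 24785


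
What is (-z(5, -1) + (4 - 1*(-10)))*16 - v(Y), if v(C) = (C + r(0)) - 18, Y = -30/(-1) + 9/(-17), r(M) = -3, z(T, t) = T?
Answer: 2304/17 ≈ 135.53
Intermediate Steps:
Y = 501/17 (Y = -30*(-1) + 9*(-1/17) = 30 - 9/17 = 501/17 ≈ 29.471)
v(C) = -21 + C (v(C) = (C - 3) - 18 = (-3 + C) - 18 = -21 + C)
(-z(5, -1) + (4 - 1*(-10)))*16 - v(Y) = (-1*5 + (4 - 1*(-10)))*16 - (-21 + 501/17) = (-5 + (4 + 10))*16 - 1*144/17 = (-5 + 14)*16 - 144/17 = 9*16 - 144/17 = 144 - 144/17 = 2304/17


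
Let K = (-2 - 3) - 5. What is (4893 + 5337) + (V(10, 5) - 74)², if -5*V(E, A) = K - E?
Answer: 15130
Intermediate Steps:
K = -10 (K = -5 - 5 = -10)
V(E, A) = 2 + E/5 (V(E, A) = -(-10 - E)/5 = 2 + E/5)
(4893 + 5337) + (V(10, 5) - 74)² = (4893 + 5337) + ((2 + (⅕)*10) - 74)² = 10230 + ((2 + 2) - 74)² = 10230 + (4 - 74)² = 10230 + (-70)² = 10230 + 4900 = 15130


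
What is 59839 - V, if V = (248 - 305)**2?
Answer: 56590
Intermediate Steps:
V = 3249 (V = (-57)**2 = 3249)
59839 - V = 59839 - 1*3249 = 59839 - 3249 = 56590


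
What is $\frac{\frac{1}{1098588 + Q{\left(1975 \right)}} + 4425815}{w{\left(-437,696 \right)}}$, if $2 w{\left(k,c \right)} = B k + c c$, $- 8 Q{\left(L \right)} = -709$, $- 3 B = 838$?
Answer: $\frac{16671563955687}{1142280902893} \approx 14.595$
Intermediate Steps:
$B = - \frac{838}{3}$ ($B = \left(- \frac{1}{3}\right) 838 = - \frac{838}{3} \approx -279.33$)
$Q{\left(L \right)} = \frac{709}{8}$ ($Q{\left(L \right)} = \left(- \frac{1}{8}\right) \left(-709\right) = \frac{709}{8}$)
$w{\left(k,c \right)} = \frac{c^{2}}{2} - \frac{419 k}{3}$ ($w{\left(k,c \right)} = \frac{- \frac{838 k}{3} + c c}{2} = \frac{- \frac{838 k}{3} + c^{2}}{2} = \frac{c^{2} - \frac{838 k}{3}}{2} = \frac{c^{2}}{2} - \frac{419 k}{3}$)
$\frac{\frac{1}{1098588 + Q{\left(1975 \right)}} + 4425815}{w{\left(-437,696 \right)}} = \frac{\frac{1}{1098588 + \frac{709}{8}} + 4425815}{\frac{696^{2}}{2} - - \frac{183103}{3}} = \frac{\frac{1}{\frac{8789413}{8}} + 4425815}{\frac{1}{2} \cdot 484416 + \frac{183103}{3}} = \frac{\frac{8}{8789413} + 4425815}{242208 + \frac{183103}{3}} = \frac{38900315896603}{8789413 \cdot \frac{909727}{3}} = \frac{38900315896603}{8789413} \cdot \frac{3}{909727} = \frac{16671563955687}{1142280902893}$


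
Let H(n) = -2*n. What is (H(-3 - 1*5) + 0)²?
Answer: 256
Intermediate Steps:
(H(-3 - 1*5) + 0)² = (-2*(-3 - 1*5) + 0)² = (-2*(-3 - 5) + 0)² = (-2*(-8) + 0)² = (16 + 0)² = 16² = 256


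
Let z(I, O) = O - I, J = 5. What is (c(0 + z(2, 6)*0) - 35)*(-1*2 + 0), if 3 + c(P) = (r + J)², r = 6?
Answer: -166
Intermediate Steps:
c(P) = 118 (c(P) = -3 + (6 + 5)² = -3 + 11² = -3 + 121 = 118)
(c(0 + z(2, 6)*0) - 35)*(-1*2 + 0) = (118 - 35)*(-1*2 + 0) = 83*(-2 + 0) = 83*(-2) = -166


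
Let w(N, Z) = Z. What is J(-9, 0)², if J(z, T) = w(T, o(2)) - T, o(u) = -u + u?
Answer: 0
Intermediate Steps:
o(u) = 0
J(z, T) = -T (J(z, T) = 0 - T = -T)
J(-9, 0)² = (-1*0)² = 0² = 0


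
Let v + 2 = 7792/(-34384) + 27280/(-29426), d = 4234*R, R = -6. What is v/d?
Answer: 99714065/803229692748 ≈ 0.00012414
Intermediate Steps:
d = -25404 (d = 4234*(-6) = -25404)
v = -99714065/31618237 (v = -2 + (7792/(-34384) + 27280/(-29426)) = -2 + (7792*(-1/34384) + 27280*(-1/29426)) = -2 + (-487/2149 - 13640/14713) = -2 - 36477591/31618237 = -99714065/31618237 ≈ -3.1537)
v/d = -99714065/31618237/(-25404) = -99714065/31618237*(-1/25404) = 99714065/803229692748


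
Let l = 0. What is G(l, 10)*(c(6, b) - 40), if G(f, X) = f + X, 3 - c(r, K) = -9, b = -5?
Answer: -280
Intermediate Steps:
c(r, K) = 12 (c(r, K) = 3 - 1*(-9) = 3 + 9 = 12)
G(f, X) = X + f
G(l, 10)*(c(6, b) - 40) = (10 + 0)*(12 - 40) = 10*(-28) = -280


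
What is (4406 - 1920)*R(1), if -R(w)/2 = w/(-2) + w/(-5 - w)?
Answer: 9944/3 ≈ 3314.7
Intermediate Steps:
R(w) = w - 2*w/(-5 - w) (R(w) = -2*(w/(-2) + w/(-5 - w)) = -2*(w*(-½) + w/(-5 - w)) = -2*(-w/2 + w/(-5 - w)) = w - 2*w/(-5 - w))
(4406 - 1920)*R(1) = (4406 - 1920)*(1*(7 + 1)/(5 + 1)) = 2486*(1*8/6) = 2486*(1*(⅙)*8) = 2486*(4/3) = 9944/3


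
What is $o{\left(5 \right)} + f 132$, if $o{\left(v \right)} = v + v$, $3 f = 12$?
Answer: $538$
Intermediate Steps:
$f = 4$ ($f = \frac{1}{3} \cdot 12 = 4$)
$o{\left(v \right)} = 2 v$
$o{\left(5 \right)} + f 132 = 2 \cdot 5 + 4 \cdot 132 = 10 + 528 = 538$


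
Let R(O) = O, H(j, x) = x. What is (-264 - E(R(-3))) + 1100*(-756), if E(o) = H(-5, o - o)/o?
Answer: -831864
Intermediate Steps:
E(o) = 0 (E(o) = (o - o)/o = 0/o = 0)
(-264 - E(R(-3))) + 1100*(-756) = (-264 - 1*0) + 1100*(-756) = (-264 + 0) - 831600 = -264 - 831600 = -831864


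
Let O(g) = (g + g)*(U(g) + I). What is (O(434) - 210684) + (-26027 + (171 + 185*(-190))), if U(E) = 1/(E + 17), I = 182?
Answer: -51284146/451 ≈ -1.1371e+5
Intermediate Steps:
U(E) = 1/(17 + E)
O(g) = 2*g*(182 + 1/(17 + g)) (O(g) = (g + g)*(1/(17 + g) + 182) = (2*g)*(182 + 1/(17 + g)) = 2*g*(182 + 1/(17 + g)))
(O(434) - 210684) + (-26027 + (171 + 185*(-190))) = (2*434*(3095 + 182*434)/(17 + 434) - 210684) + (-26027 + (171 + 185*(-190))) = (2*434*(3095 + 78988)/451 - 210684) + (-26027 + (171 - 35150)) = (2*434*(1/451)*82083 - 210684) + (-26027 - 34979) = (71248044/451 - 210684) - 61006 = -23770440/451 - 61006 = -51284146/451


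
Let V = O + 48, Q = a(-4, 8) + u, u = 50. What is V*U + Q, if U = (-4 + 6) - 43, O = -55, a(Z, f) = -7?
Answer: 330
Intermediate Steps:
U = -41 (U = 2 - 43 = -41)
Q = 43 (Q = -7 + 50 = 43)
V = -7 (V = -55 + 48 = -7)
V*U + Q = -7*(-41) + 43 = 287 + 43 = 330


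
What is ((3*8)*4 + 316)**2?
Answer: 169744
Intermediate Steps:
((3*8)*4 + 316)**2 = (24*4 + 316)**2 = (96 + 316)**2 = 412**2 = 169744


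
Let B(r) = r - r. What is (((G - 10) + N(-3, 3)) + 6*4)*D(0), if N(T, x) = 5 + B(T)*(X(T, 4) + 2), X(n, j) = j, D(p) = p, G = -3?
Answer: 0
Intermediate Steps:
B(r) = 0
N(T, x) = 5 (N(T, x) = 5 + 0*(4 + 2) = 5 + 0*6 = 5 + 0 = 5)
(((G - 10) + N(-3, 3)) + 6*4)*D(0) = (((-3 - 10) + 5) + 6*4)*0 = ((-13 + 5) + 24)*0 = (-8 + 24)*0 = 16*0 = 0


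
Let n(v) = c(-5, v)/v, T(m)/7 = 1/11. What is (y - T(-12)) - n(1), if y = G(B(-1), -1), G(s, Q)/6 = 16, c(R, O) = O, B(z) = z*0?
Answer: 1038/11 ≈ 94.364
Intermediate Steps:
B(z) = 0
G(s, Q) = 96 (G(s, Q) = 6*16 = 96)
T(m) = 7/11
y = 96
n(v) = 1 (n(v) = v/v = 1)
(y - T(-12)) - n(1) = (96 - 1*7/11) - 1*1 = (96 - 7/11) - 1 = 1049/11 - 1 = 1038/11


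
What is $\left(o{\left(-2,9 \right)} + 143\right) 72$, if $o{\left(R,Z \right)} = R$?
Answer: $10152$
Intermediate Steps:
$\left(o{\left(-2,9 \right)} + 143\right) 72 = \left(-2 + 143\right) 72 = 141 \cdot 72 = 10152$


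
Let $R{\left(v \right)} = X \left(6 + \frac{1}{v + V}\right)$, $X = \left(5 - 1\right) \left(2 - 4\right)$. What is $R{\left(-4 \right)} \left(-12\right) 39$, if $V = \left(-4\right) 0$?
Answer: $21528$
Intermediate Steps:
$V = 0$
$X = -8$ ($X = 4 \left(-2\right) = -8$)
$R{\left(v \right)} = -48 - \frac{8}{v}$ ($R{\left(v \right)} = - 8 \left(6 + \frac{1}{v + 0}\right) = - 8 \left(6 + \frac{1}{v}\right) = -48 - \frac{8}{v}$)
$R{\left(-4 \right)} \left(-12\right) 39 = \left(-48 - \frac{8}{-4}\right) \left(-12\right) 39 = \left(-48 - -2\right) \left(-12\right) 39 = \left(-48 + 2\right) \left(-12\right) 39 = \left(-46\right) \left(-12\right) 39 = 552 \cdot 39 = 21528$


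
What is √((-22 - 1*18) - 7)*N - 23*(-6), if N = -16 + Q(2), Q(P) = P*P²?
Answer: 138 - 8*I*√47 ≈ 138.0 - 54.845*I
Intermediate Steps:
Q(P) = P³
N = -8 (N = -16 + 2³ = -16 + 8 = -8)
√((-22 - 1*18) - 7)*N - 23*(-6) = √((-22 - 1*18) - 7)*(-8) - 23*(-6) = √((-22 - 18) - 7)*(-8) + 138 = √(-40 - 7)*(-8) + 138 = √(-47)*(-8) + 138 = (I*√47)*(-8) + 138 = -8*I*√47 + 138 = 138 - 8*I*√47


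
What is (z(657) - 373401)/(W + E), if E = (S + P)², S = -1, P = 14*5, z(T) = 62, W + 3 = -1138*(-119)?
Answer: -373339/140180 ≈ -2.6633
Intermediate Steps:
W = 135419 (W = -3 - 1138*(-119) = -3 + 135422 = 135419)
P = 70
E = 4761 (E = (-1 + 70)² = 69² = 4761)
(z(657) - 373401)/(W + E) = (62 - 373401)/(135419 + 4761) = -373339/140180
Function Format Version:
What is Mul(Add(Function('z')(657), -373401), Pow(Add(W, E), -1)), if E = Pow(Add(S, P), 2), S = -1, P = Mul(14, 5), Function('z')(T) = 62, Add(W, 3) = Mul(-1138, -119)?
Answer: Rational(-373339, 140180) ≈ -2.6633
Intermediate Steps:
W = 135419 (W = Add(-3, Mul(-1138, -119)) = Add(-3, 135422) = 135419)
P = 70
E = 4761 (E = Pow(Add(-1, 70), 2) = Pow(69, 2) = 4761)
Mul(Add(Function('z')(657), -373401), Pow(Add(W, E), -1)) = Mul(Add(62, -373401), Pow(Add(135419, 4761), -1)) = Mul(-373339, Pow(140180, -1)) = Mul(-373339, Rational(1, 140180)) = Rational(-373339, 140180)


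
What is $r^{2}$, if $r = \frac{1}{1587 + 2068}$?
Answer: $\frac{1}{13359025} \approx 7.4856 \cdot 10^{-8}$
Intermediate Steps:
$r = \frac{1}{3655} \approx 0.0002736$
$r^{2} = \left(\frac{1}{3655}\right)^{2} = \frac{1}{13359025}$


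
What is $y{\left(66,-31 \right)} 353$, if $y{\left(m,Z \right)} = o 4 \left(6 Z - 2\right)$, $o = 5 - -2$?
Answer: $-1858192$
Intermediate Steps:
$o = 7$ ($o = 5 + 2 = 7$)
$y{\left(m,Z \right)} = -56 + 168 Z$ ($y{\left(m,Z \right)} = 7 \cdot 4 \left(6 Z - 2\right) = 28 \left(-2 + 6 Z\right) = -56 + 168 Z$)
$y{\left(66,-31 \right)} 353 = \left(-56 + 168 \left(-31\right)\right) 353 = \left(-56 - 5208\right) 353 = \left(-5264\right) 353 = -1858192$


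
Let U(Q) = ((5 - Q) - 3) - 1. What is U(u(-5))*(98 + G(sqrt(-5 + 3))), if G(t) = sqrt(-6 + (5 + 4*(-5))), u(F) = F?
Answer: 588 + 6*I*sqrt(21) ≈ 588.0 + 27.495*I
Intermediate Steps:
G(t) = I*sqrt(21) (G(t) = sqrt(-6 + (5 - 20)) = sqrt(-6 - 15) = sqrt(-21) = I*sqrt(21))
U(Q) = 1 - Q (U(Q) = (2 - Q) - 1 = 1 - Q)
U(u(-5))*(98 + G(sqrt(-5 + 3))) = (1 - 1*(-5))*(98 + I*sqrt(21)) = (1 + 5)*(98 + I*sqrt(21)) = 6*(98 + I*sqrt(21)) = 588 + 6*I*sqrt(21)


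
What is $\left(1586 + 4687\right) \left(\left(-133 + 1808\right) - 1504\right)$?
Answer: $1072683$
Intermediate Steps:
$\left(1586 + 4687\right) \left(\left(-133 + 1808\right) - 1504\right) = 6273 \left(1675 - 1504\right) = 6273 \cdot 171 = 1072683$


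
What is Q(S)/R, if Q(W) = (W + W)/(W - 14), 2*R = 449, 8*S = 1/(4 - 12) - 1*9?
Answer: 292/435081 ≈ 0.00067114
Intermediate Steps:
S = -73/64 (S = (1/(4 - 12) - 1*9)/8 = (1/(-8) - 9)/8 = (-⅛ - 9)/8 = (⅛)*(-73/8) = -73/64 ≈ -1.1406)
R = 449/2 (R = (½)*449 = 449/2 ≈ 224.50)
Q(W) = 2*W/(-14 + W) (Q(W) = (2*W)/(-14 + W) = 2*W/(-14 + W))
Q(S)/R = (2*(-73/64)/(-14 - 73/64))/(449/2) = (2*(-73/64)/(-969/64))*(2/449) = (2*(-73/64)*(-64/969))*(2/449) = (146/969)*(2/449) = 292/435081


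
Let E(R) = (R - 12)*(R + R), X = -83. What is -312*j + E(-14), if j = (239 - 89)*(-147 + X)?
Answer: 10764728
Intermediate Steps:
j = -34500 (j = (239 - 89)*(-147 - 83) = 150*(-230) = -34500)
E(R) = 2*R*(-12 + R) (E(R) = (-12 + R)*(2*R) = 2*R*(-12 + R))
-312*j + E(-14) = -312*(-34500) + 2*(-14)*(-12 - 14) = 10764000 + 2*(-14)*(-26) = 10764000 + 728 = 10764728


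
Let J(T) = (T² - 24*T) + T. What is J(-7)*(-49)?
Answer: -10290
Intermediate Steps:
J(T) = T² - 23*T
J(-7)*(-49) = -7*(-23 - 7)*(-49) = -7*(-30)*(-49) = 210*(-49) = -10290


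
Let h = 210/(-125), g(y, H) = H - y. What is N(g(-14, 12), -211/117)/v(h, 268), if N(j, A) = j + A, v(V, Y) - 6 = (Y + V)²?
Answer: 1769375/5186927538 ≈ 0.00034112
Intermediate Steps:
h = -42/25 (h = 210*(-1/125) = -42/25 ≈ -1.6800)
v(V, Y) = 6 + (V + Y)² (v(V, Y) = 6 + (Y + V)² = 6 + (V + Y)²)
N(j, A) = A + j
N(g(-14, 12), -211/117)/v(h, 268) = (-211/117 + (12 - 1*(-14)))/(6 + (-42/25 + 268)²) = (-211*1/117 + (12 + 14))/(6 + (6658/25)²) = (-211/117 + 26)/(6 + 44328964/625) = 2831/(117*(44332714/625)) = (2831/117)*(625/44332714) = 1769375/5186927538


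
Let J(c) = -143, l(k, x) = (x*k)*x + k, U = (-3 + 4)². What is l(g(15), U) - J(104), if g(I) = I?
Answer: 173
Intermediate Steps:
U = 1 (U = 1² = 1)
l(k, x) = k + k*x² (l(k, x) = (k*x)*x + k = k*x² + k = k + k*x²)
l(g(15), U) - J(104) = 15*(1 + 1²) - 1*(-143) = 15*(1 + 1) + 143 = 15*2 + 143 = 30 + 143 = 173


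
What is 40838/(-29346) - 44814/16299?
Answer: -36680189/8857601 ≈ -4.1411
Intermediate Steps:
40838/(-29346) - 44814/16299 = 40838*(-1/29346) - 44814*1/16299 = -20419/14673 - 14938/5433 = -36680189/8857601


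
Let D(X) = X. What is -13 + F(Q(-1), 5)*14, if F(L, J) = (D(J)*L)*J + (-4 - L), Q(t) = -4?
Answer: -1413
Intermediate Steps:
F(L, J) = -4 - L + L*J² (F(L, J) = (J*L)*J + (-4 - L) = L*J² + (-4 - L) = -4 - L + L*J²)
-13 + F(Q(-1), 5)*14 = -13 + (-4 - 1*(-4) - 4*5²)*14 = -13 + (-4 + 4 - 4*25)*14 = -13 + (-4 + 4 - 100)*14 = -13 - 100*14 = -13 - 1400 = -1413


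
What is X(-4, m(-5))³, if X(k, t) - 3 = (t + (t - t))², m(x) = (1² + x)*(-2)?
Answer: 300763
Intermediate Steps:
m(x) = -2 - 2*x (m(x) = (1 + x)*(-2) = -2 - 2*x)
X(k, t) = 3 + t² (X(k, t) = 3 + (t + (t - t))² = 3 + (t + 0)² = 3 + t²)
X(-4, m(-5))³ = (3 + (-2 - 2*(-5))²)³ = (3 + (-2 + 10)²)³ = (3 + 8²)³ = (3 + 64)³ = 67³ = 300763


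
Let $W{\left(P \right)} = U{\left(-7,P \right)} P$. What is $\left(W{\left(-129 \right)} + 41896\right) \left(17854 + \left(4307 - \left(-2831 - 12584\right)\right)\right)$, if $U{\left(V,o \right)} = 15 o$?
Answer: $10953817336$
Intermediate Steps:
$W{\left(P \right)} = 15 P^{2}$ ($W{\left(P \right)} = 15 P P = 15 P^{2}$)
$\left(W{\left(-129 \right)} + 41896\right) \left(17854 + \left(4307 - \left(-2831 - 12584\right)\right)\right) = \left(15 \left(-129\right)^{2} + 41896\right) \left(17854 + \left(4307 - \left(-2831 - 12584\right)\right)\right) = \left(15 \cdot 16641 + 41896\right) \left(17854 + \left(4307 - \left(-2831 - 12584\right)\right)\right) = \left(249615 + 41896\right) \left(17854 + \left(4307 - -15415\right)\right) = 291511 \left(17854 + \left(4307 + 15415\right)\right) = 291511 \left(17854 + 19722\right) = 291511 \cdot 37576 = 10953817336$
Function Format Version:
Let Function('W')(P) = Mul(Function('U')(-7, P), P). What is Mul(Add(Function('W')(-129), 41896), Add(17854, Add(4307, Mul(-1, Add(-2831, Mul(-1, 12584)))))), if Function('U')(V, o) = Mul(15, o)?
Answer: 10953817336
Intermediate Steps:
Function('W')(P) = Mul(15, Pow(P, 2)) (Function('W')(P) = Mul(Mul(15, P), P) = Mul(15, Pow(P, 2)))
Mul(Add(Function('W')(-129), 41896), Add(17854, Add(4307, Mul(-1, Add(-2831, Mul(-1, 12584)))))) = Mul(Add(Mul(15, Pow(-129, 2)), 41896), Add(17854, Add(4307, Mul(-1, Add(-2831, Mul(-1, 12584)))))) = Mul(Add(Mul(15, 16641), 41896), Add(17854, Add(4307, Mul(-1, Add(-2831, -12584))))) = Mul(Add(249615, 41896), Add(17854, Add(4307, Mul(-1, -15415)))) = Mul(291511, Add(17854, Add(4307, 15415))) = Mul(291511, Add(17854, 19722)) = Mul(291511, 37576) = 10953817336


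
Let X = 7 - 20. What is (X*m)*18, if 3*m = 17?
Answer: -1326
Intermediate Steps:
X = -13
m = 17/3 (m = (⅓)*17 = 17/3 ≈ 5.6667)
(X*m)*18 = -13*17/3*18 = -221/3*18 = -1326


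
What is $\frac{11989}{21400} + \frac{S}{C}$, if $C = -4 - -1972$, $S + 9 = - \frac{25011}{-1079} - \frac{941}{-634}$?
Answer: $\frac{2046234802109}{3601302338400} \approx 0.56819$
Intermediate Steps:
$S = \frac{10715539}{684086}$ ($S = -9 - \left(- \frac{25011}{1079} - \frac{941}{634}\right) = -9 - - \frac{16872313}{684086} = -9 + \left(\frac{25011}{1079} + \frac{941}{634}\right) = -9 + \frac{16872313}{684086} = \frac{10715539}{684086} \approx 15.664$)
$C = 1968$ ($C = -4 + 1972 = 1968$)
$\frac{11989}{21400} + \frac{S}{C} = \frac{11989}{21400} + \frac{10715539}{684086 \cdot 1968} = 11989 \cdot \frac{1}{21400} + \frac{10715539}{684086} \cdot \frac{1}{1968} = \frac{11989}{21400} + \frac{10715539}{1346281248} = \frac{2046234802109}{3601302338400}$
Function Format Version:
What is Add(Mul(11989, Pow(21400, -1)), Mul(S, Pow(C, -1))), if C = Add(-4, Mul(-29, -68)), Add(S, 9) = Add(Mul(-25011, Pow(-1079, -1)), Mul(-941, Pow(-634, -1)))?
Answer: Rational(2046234802109, 3601302338400) ≈ 0.56819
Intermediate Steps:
S = Rational(10715539, 684086) (S = Add(-9, Add(Mul(-25011, Pow(-1079, -1)), Mul(-941, Pow(-634, -1)))) = Add(-9, Add(Mul(-25011, Rational(-1, 1079)), Mul(-941, Rational(-1, 634)))) = Add(-9, Add(Rational(25011, 1079), Rational(941, 634))) = Add(-9, Rational(16872313, 684086)) = Rational(10715539, 684086) ≈ 15.664)
C = 1968 (C = Add(-4, 1972) = 1968)
Add(Mul(11989, Pow(21400, -1)), Mul(S, Pow(C, -1))) = Add(Mul(11989, Pow(21400, -1)), Mul(Rational(10715539, 684086), Pow(1968, -1))) = Add(Mul(11989, Rational(1, 21400)), Mul(Rational(10715539, 684086), Rational(1, 1968))) = Add(Rational(11989, 21400), Rational(10715539, 1346281248)) = Rational(2046234802109, 3601302338400)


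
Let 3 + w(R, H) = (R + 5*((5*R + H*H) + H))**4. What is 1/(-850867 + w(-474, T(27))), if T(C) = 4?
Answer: 1/22328182073132106 ≈ 4.4786e-17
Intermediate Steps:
w(R, H) = -3 + (5*H + 5*H**2 + 26*R)**4 (w(R, H) = -3 + (R + 5*((5*R + H*H) + H))**4 = -3 + (R + 5*((5*R + H**2) + H))**4 = -3 + (R + 5*((H**2 + 5*R) + H))**4 = -3 + (R + 5*(H + H**2 + 5*R))**4 = -3 + (R + (5*H + 5*H**2 + 25*R))**4 = -3 + (5*H + 5*H**2 + 26*R)**4)
1/(-850867 + w(-474, T(27))) = 1/(-850867 + (-3 + (5*4 + 5*4**2 + 26*(-474))**4)) = 1/(-850867 + (-3 + (20 + 5*16 - 12324)**4)) = 1/(-850867 + (-3 + (20 + 80 - 12324)**4)) = 1/(-850867 + (-3 + (-12224)**4)) = 1/(-850867 + (-3 + 22328182073982976)) = 1/(-850867 + 22328182073982973) = 1/22328182073132106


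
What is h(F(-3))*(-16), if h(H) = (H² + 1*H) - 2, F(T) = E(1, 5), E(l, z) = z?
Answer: -448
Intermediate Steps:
F(T) = 5
h(H) = -2 + H + H² (h(H) = (H² + H) - 2 = (H + H²) - 2 = -2 + H + H²)
h(F(-3))*(-16) = (-2 + 5 + 5²)*(-16) = (-2 + 5 + 25)*(-16) = 28*(-16) = -448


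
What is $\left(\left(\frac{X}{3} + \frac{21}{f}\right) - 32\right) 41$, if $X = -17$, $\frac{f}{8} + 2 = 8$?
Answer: $- \frac{73267}{48} \approx -1526.4$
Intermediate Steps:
$f = 48$ ($f = -16 + 8 \cdot 8 = -16 + 64 = 48$)
$\left(\left(\frac{X}{3} + \frac{21}{f}\right) - 32\right) 41 = \left(\left(- \frac{17}{3} + \frac{21}{48}\right) - 32\right) 41 = \left(\left(\left(-17\right) \frac{1}{3} + 21 \cdot \frac{1}{48}\right) - 32\right) 41 = \left(\left(- \frac{17}{3} + \frac{7}{16}\right) - 32\right) 41 = \left(- \frac{251}{48} - 32\right) 41 = \left(- \frac{1787}{48}\right) 41 = - \frac{73267}{48}$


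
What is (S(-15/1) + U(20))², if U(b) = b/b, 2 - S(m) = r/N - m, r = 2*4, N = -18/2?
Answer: 10000/81 ≈ 123.46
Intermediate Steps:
N = -9 (N = -18*½ = -9)
r = 8
S(m) = 26/9 + m (S(m) = 2 - (8/(-9) - m) = 2 - (8*(-⅑) - m) = 2 - (-8/9 - m) = 2 + (8/9 + m) = 26/9 + m)
U(b) = 1
(S(-15/1) + U(20))² = ((26/9 - 15/1) + 1)² = ((26/9 - 15*1) + 1)² = ((26/9 - 15) + 1)² = (-109/9 + 1)² = (-100/9)² = 10000/81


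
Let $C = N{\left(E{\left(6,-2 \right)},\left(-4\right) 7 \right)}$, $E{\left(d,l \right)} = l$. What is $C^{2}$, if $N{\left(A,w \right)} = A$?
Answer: $4$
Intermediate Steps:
$C = -2$
$C^{2} = \left(-2\right)^{2} = 4$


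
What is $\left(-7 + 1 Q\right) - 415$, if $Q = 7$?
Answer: $-415$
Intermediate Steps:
$\left(-7 + 1 Q\right) - 415 = \left(-7 + 1 \cdot 7\right) - 415 = \left(-7 + 7\right) - 415 = 0 - 415 = -415$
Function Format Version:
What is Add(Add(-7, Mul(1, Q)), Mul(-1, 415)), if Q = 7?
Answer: -415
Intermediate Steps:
Add(Add(-7, Mul(1, Q)), Mul(-1, 415)) = Add(Add(-7, Mul(1, 7)), Mul(-1, 415)) = Add(Add(-7, 7), -415) = Add(0, -415) = -415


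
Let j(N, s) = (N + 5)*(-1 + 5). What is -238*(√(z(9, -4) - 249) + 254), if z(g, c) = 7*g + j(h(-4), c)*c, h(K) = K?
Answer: -60452 - 238*I*√202 ≈ -60452.0 - 3382.6*I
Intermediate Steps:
j(N, s) = 20 + 4*N (j(N, s) = (5 + N)*4 = 20 + 4*N)
z(g, c) = 4*c + 7*g (z(g, c) = 7*g + (20 + 4*(-4))*c = 7*g + (20 - 16)*c = 7*g + 4*c = 4*c + 7*g)
-238*(√(z(9, -4) - 249) + 254) = -238*(√((4*(-4) + 7*9) - 249) + 254) = -238*(√((-16 + 63) - 249) + 254) = -238*(√(47 - 249) + 254) = -238*(√(-202) + 254) = -238*(I*√202 + 254) = -238*(254 + I*√202) = -60452 - 238*I*√202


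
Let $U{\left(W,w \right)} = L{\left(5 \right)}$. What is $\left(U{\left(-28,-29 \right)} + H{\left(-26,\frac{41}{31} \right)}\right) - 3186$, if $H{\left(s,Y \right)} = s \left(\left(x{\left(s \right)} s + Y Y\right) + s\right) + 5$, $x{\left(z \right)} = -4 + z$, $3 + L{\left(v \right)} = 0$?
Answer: $- \frac{21942974}{961} \approx -22833.0$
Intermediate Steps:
$L{\left(v \right)} = -3$ ($L{\left(v \right)} = -3 + 0 = -3$)
$U{\left(W,w \right)} = -3$
$H{\left(s,Y \right)} = 5 + s \left(s + Y^{2} + s \left(-4 + s\right)\right)$ ($H{\left(s,Y \right)} = s \left(\left(\left(-4 + s\right) s + Y Y\right) + s\right) + 5 = s \left(\left(s \left(-4 + s\right) + Y^{2}\right) + s\right) + 5 = s \left(\left(Y^{2} + s \left(-4 + s\right)\right) + s\right) + 5 = s \left(s + Y^{2} + s \left(-4 + s\right)\right) + 5 = 5 + s \left(s + Y^{2} + s \left(-4 + s\right)\right)$)
$\left(U{\left(-28,-29 \right)} + H{\left(-26,\frac{41}{31} \right)}\right) - 3186 = \left(-3 + \left(5 + \left(-26\right)^{3} - 3 \left(-26\right)^{2} - 26 \left(\frac{41}{31}\right)^{2}\right)\right) - 3186 = \left(-3 - \left(19599 + \frac{43706}{961}\right)\right) - 3186 = \left(-3 - \frac{18878345}{961}\right) - 3186 = - \frac{18881228}{961} - 3186 = - \frac{21942974}{961}$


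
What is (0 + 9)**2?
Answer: 81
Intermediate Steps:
(0 + 9)**2 = 9**2 = 81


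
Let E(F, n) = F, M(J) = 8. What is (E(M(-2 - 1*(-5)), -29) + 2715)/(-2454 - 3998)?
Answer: -2723/6452 ≈ -0.42204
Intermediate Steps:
(E(M(-2 - 1*(-5)), -29) + 2715)/(-2454 - 3998) = (8 + 2715)/(-2454 - 3998) = 2723/(-6452) = 2723*(-1/6452) = -2723/6452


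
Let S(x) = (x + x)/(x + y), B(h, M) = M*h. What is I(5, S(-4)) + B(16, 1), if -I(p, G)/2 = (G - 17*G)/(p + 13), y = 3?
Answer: 272/9 ≈ 30.222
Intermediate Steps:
S(x) = 2*x/(3 + x) (S(x) = (x + x)/(x + 3) = (2*x)/(3 + x) = 2*x/(3 + x))
I(p, G) = 32*G/(13 + p) (I(p, G) = -2*(G - 17*G)/(p + 13) = -2*(-16*G)/(13 + p) = -(-32)*G/(13 + p) = 32*G/(13 + p))
I(5, S(-4)) + B(16, 1) = 32*(2*(-4)/(3 - 4))/(13 + 5) + 1*16 = 32*(2*(-4)/(-1))/18 + 16 = 32*(2*(-4)*(-1))*(1/18) + 16 = 32*8*(1/18) + 16 = 128/9 + 16 = 272/9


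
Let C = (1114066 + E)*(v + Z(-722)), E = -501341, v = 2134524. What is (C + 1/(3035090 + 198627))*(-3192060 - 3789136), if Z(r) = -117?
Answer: -29523964741067878795324096/3233717 ≈ -9.1300e+18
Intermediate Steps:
C = 1307804529075 (C = (1114066 - 501341)*(2134524 - 117) = 612725*2134407 = 1307804529075)
(C + 1/(3035090 + 198627))*(-3192060 - 3789136) = (1307804529075 + 1/(3035090 + 198627))*(-3192060 - 3789136) = (1307804529075 + 1/3233717)*(-6981196) = (4229069738346821776/3233717)*(-6981196) = -29523964741067878795324096/3233717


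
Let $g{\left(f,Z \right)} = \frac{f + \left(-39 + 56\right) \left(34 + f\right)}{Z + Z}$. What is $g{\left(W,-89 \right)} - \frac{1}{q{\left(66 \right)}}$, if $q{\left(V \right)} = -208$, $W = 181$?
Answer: $- \frac{398855}{18512} \approx -21.546$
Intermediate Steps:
$g{\left(f,Z \right)} = \frac{578 + 18 f}{2 Z}$ ($g{\left(f,Z \right)} = \frac{f + 17 \left(34 + f\right)}{2 Z} = \left(f + \left(578 + 17 f\right)\right) \frac{1}{2 Z} = \left(578 + 18 f\right) \frac{1}{2 Z} = \frac{578 + 18 f}{2 Z}$)
$g{\left(W,-89 \right)} - \frac{1}{q{\left(66 \right)}} = \frac{289 + 9 \cdot 181}{-89} - \frac{1}{-208} = - \frac{289 + 1629}{89} - - \frac{1}{208} = \left(- \frac{1}{89}\right) 1918 + \frac{1}{208} = - \frac{1918}{89} + \frac{1}{208} = - \frac{398855}{18512}$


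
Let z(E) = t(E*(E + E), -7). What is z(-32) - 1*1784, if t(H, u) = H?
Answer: 264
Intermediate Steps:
z(E) = 2*E**2 (z(E) = E*(E + E) = E*(2*E) = 2*E**2)
z(-32) - 1*1784 = 2*(-32)**2 - 1*1784 = 2*1024 - 1784 = 2048 - 1784 = 264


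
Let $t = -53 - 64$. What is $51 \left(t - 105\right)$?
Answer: $-11322$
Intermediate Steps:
$t = -117$ ($t = -53 - 64 = -117$)
$51 \left(t - 105\right) = 51 \left(-117 - 105\right) = 51 \left(-222\right) = -11322$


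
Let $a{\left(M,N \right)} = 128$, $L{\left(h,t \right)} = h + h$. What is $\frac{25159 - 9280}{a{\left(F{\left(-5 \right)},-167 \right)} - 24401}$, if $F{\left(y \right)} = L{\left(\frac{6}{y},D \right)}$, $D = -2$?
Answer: $- \frac{5293}{8091} \approx -0.65418$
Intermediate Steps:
$L{\left(h,t \right)} = 2 h$
$F{\left(y \right)} = \frac{12}{y}$ ($F{\left(y \right)} = 2 \frac{6}{y} = \frac{12}{y}$)
$\frac{25159 - 9280}{a{\left(F{\left(-5 \right)},-167 \right)} - 24401} = \frac{25159 - 9280}{128 - 24401} = \frac{15879}{-24273} = 15879 \left(- \frac{1}{24273}\right) = - \frac{5293}{8091}$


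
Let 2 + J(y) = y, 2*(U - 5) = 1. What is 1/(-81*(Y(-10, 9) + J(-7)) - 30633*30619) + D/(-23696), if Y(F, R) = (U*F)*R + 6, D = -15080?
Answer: 560141692537/880180203990 ≈ 0.63639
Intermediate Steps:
U = 11/2 (U = 5 + (1/2)*1 = 5 + 1/2 = 11/2 ≈ 5.5000)
J(y) = -2 + y
Y(F, R) = 6 + 11*F*R/2 (Y(F, R) = (11*F/2)*R + 6 = 11*F*R/2 + 6 = 6 + 11*F*R/2)
1/(-81*(Y(-10, 9) + J(-7)) - 30633*30619) + D/(-23696) = 1/(-81*((6 + (11/2)*(-10)*9) + (-2 - 7)) - 30633*30619) - 15080/(-23696) = (1/30619)/(-81*((6 - 495) - 9) - 30633) - 15080*(-1/23696) = (1/30619)/(-81*(-489 - 9) - 30633) + 1885/2962 = (1/30619)/(-81*(-498) - 30633) + 1885/2962 = (1/30619)/(40338 - 30633) + 1885/2962 = (1/30619)/9705 + 1885/2962 = (1/9705)*(1/30619) + 1885/2962 = 1/297157395 + 1885/2962 = 560141692537/880180203990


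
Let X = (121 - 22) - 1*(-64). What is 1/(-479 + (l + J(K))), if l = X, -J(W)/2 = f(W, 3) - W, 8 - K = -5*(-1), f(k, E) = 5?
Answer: -1/320 ≈ -0.0031250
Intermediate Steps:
K = 3 (K = 8 - (-5)*(-1) = 8 - 1*5 = 8 - 5 = 3)
J(W) = -10 + 2*W (J(W) = -2*(5 - W) = -10 + 2*W)
X = 163 (X = 99 + 64 = 163)
l = 163
1/(-479 + (l + J(K))) = 1/(-479 + (163 + (-10 + 2*3))) = 1/(-479 + (163 + (-10 + 6))) = 1/(-479 + (163 - 4)) = 1/(-479 + 159) = 1/(-320) = -1/320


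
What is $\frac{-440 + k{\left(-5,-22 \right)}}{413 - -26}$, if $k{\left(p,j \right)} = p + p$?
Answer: $- \frac{450}{439} \approx -1.0251$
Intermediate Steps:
$k{\left(p,j \right)} = 2 p$
$\frac{-440 + k{\left(-5,-22 \right)}}{413 - -26} = \frac{-440 + 2 \left(-5\right)}{413 - -26} = \frac{-440 - 10}{413 + \left(-22 + 48\right)} = - \frac{450}{413 + 26} = - \frac{450}{439}$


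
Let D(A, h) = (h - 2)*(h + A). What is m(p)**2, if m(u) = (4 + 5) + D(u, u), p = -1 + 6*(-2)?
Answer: 159201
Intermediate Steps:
D(A, h) = (-2 + h)*(A + h)
p = -13 (p = -1 - 12 = -13)
m(u) = 9 - 4*u + 2*u**2 (m(u) = (4 + 5) + (u**2 - 2*u - 2*u + u*u) = 9 + (u**2 - 2*u - 2*u + u**2) = 9 + (-4*u + 2*u**2) = 9 - 4*u + 2*u**2)
m(p)**2 = (9 - 4*(-13) + 2*(-13)**2)**2 = (9 + 52 + 2*169)**2 = (9 + 52 + 338)**2 = 399**2 = 159201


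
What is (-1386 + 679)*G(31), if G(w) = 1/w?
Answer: -707/31 ≈ -22.806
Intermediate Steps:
(-1386 + 679)*G(31) = (-1386 + 679)/31 = -707*1/31 = -707/31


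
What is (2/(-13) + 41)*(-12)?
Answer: -6372/13 ≈ -490.15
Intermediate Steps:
(2/(-13) + 41)*(-12) = (2*(-1/13) + 41)*(-12) = (-2/13 + 41)*(-12) = (531/13)*(-12) = -6372/13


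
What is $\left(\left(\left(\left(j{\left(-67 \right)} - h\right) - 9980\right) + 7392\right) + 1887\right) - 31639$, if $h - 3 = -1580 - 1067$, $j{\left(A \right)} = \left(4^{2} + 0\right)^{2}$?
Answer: $-29440$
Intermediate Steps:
$j{\left(A \right)} = 256$ ($j{\left(A \right)} = \left(16 + 0\right)^{2} = 16^{2} = 256$)
$h = -2644$ ($h = 3 - 2647 = -2644$)
$\left(\left(\left(\left(j{\left(-67 \right)} - h\right) - 9980\right) + 7392\right) + 1887\right) - 31639 = \left(\left(\left(\left(256 - -2644\right) - 9980\right) + 7392\right) + 1887\right) - 31639 = \left(\left(\left(\left(256 + 2644\right) - 9980\right) + 7392\right) + 1887\right) - 31639 = \left(\left(\left(2900 - 9980\right) + 7392\right) + 1887\right) - 31639 = \left(\left(-7080 + 7392\right) + 1887\right) - 31639 = \left(312 + 1887\right) - 31639 = 2199 - 31639 = -29440$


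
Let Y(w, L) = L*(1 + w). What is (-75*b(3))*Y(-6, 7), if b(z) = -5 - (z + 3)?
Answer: -28875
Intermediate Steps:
b(z) = -8 - z (b(z) = -5 - (3 + z) = -5 + (-3 - z) = -8 - z)
(-75*b(3))*Y(-6, 7) = (-75*(-8 - 1*3))*(7*(1 - 6)) = (-75*(-8 - 3))*(7*(-5)) = -75*(-11)*(-35) = 825*(-35) = -28875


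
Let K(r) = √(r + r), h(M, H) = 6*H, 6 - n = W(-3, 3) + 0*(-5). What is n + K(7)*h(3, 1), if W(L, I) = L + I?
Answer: 6 + 6*√14 ≈ 28.450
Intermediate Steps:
W(L, I) = I + L
n = 6 (n = 6 - ((3 - 3) + 0*(-5)) = 6 - (0 + 0) = 6 - 1*0 = 6 + 0 = 6)
K(r) = √2*√r (K(r) = √(2*r) = √2*√r)
n + K(7)*h(3, 1) = 6 + (√2*√7)*(6*1) = 6 + √14*6 = 6 + 6*√14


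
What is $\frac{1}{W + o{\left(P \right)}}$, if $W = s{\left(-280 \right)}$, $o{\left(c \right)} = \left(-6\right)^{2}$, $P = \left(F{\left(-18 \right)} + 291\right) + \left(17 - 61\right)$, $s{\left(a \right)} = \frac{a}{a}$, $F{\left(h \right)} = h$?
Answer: $\frac{1}{37} \approx 0.027027$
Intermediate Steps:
$s{\left(a \right)} = 1$
$P = 229$ ($P = \left(-18 + 291\right) + \left(17 - 61\right) = 273 - 44 = 229$)
$o{\left(c \right)} = 36$
$W = 1$
$\frac{1}{W + o{\left(P \right)}} = \frac{1}{1 + 36} = \frac{1}{37}$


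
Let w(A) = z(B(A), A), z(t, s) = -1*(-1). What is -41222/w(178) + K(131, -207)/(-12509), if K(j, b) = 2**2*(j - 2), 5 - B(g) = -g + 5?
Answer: -515646514/12509 ≈ -41222.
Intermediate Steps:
B(g) = g (B(g) = 5 - (-g + 5) = 5 - (5 - g) = 5 + (-5 + g) = g)
z(t, s) = 1
w(A) = 1
K(j, b) = -8 + 4*j (K(j, b) = 4*(-2 + j) = -8 + 4*j)
-41222/w(178) + K(131, -207)/(-12509) = -41222/1 + (-8 + 4*131)/(-12509) = -41222*1 + (-8 + 524)*(-1/12509) = -41222 + 516*(-1/12509) = -41222 - 516/12509 = -515646514/12509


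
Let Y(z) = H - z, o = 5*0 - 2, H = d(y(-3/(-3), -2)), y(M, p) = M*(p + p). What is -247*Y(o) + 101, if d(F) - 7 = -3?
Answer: -1381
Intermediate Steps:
y(M, p) = 2*M*p (y(M, p) = M*(2*p) = 2*M*p)
d(F) = 4 (d(F) = 7 - 3 = 4)
H = 4
o = -2 (o = 0 - 2 = -2)
Y(z) = 4 - z
-247*Y(o) + 101 = -247*(4 - 1*(-2)) + 101 = -247*(4 + 2) + 101 = -247*6 + 101 = -1482 + 101 = -1381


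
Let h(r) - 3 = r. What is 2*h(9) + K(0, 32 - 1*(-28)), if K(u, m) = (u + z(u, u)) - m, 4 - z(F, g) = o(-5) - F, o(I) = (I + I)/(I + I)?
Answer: -33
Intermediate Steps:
o(I) = 1 (o(I) = (2*I)/((2*I)) = (2*I)*(1/(2*I)) = 1)
h(r) = 3 + r
z(F, g) = 3 + F (z(F, g) = 4 - (1 - F) = 4 + (-1 + F) = 3 + F)
K(u, m) = 3 - m + 2*u (K(u, m) = (u + (3 + u)) - m = (3 + 2*u) - m = 3 - m + 2*u)
2*h(9) + K(0, 32 - 1*(-28)) = 2*(3 + 9) + (3 - (32 - 1*(-28)) + 2*0) = 2*12 + (3 - (32 + 28) + 0) = 24 + (3 - 1*60 + 0) = 24 + (3 - 60 + 0) = 24 - 57 = -33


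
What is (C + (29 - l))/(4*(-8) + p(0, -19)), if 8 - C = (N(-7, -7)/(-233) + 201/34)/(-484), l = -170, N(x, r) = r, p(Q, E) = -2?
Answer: -793736407/130364432 ≈ -6.0886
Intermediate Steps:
C = 30721055/3834248 (C = 8 - (-7/(-233) + 201/34)/(-484) = 8 - (-7*(-1/233) + 201*(1/34))*(-1)/484 = 8 - (7/233 + 201/34)*(-1)/484 = 8 - 47071*(-1)/(7922*484) = 8 - 1*(-47071/3834248) = 8 + 47071/3834248 = 30721055/3834248 ≈ 8.0123)
(C + (29 - l))/(4*(-8) + p(0, -19)) = (30721055/3834248 + (29 - 1*(-170)))/(4*(-8) - 2) = (30721055/3834248 + (29 + 170))/(-32 - 2) = (30721055/3834248 + 199)/(-34) = (793736407/3834248)*(-1/34) = -793736407/130364432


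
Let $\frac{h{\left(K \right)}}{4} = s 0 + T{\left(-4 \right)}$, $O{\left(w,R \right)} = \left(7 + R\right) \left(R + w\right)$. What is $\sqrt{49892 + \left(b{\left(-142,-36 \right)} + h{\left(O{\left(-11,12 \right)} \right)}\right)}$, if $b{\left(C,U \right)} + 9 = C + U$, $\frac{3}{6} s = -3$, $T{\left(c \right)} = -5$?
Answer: $\sqrt{49685} \approx 222.9$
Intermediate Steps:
$s = -6$ ($s = 2 \left(-3\right) = -6$)
$b{\left(C,U \right)} = -9 + C + U$ ($b{\left(C,U \right)} = -9 + \left(C + U\right) = -9 + C + U$)
$h{\left(K \right)} = -20$ ($h{\left(K \right)} = 4 \left(\left(-6\right) 0 - 5\right) = 4 \left(0 - 5\right) = 4 \left(-5\right) = -20$)
$\sqrt{49892 + \left(b{\left(-142,-36 \right)} + h{\left(O{\left(-11,12 \right)} \right)}\right)} = \sqrt{49892 - 207} = \sqrt{49685}$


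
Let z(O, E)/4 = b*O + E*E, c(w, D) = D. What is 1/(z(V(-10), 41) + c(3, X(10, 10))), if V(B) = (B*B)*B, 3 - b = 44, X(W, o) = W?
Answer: 1/170734 ≈ 5.8571e-6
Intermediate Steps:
b = -41 (b = 3 - 1*44 = 3 - 44 = -41)
V(B) = B³ (V(B) = B²*B = B³)
z(O, E) = -164*O + 4*E² (z(O, E) = 4*(-41*O + E*E) = 4*(-41*O + E²) = 4*(E² - 41*O) = -164*O + 4*E²)
1/(z(V(-10), 41) + c(3, X(10, 10))) = 1/((-164*(-10)³ + 4*41²) + 10) = 1/((-164*(-1000) + 4*1681) + 10) = 1/((164000 + 6724) + 10) = 1/(170724 + 10) = 1/170734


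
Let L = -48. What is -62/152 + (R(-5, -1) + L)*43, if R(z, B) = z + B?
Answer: -176503/76 ≈ -2322.4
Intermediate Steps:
R(z, B) = B + z
-62/152 + (R(-5, -1) + L)*43 = -62/152 + ((-1 - 5) - 48)*43 = -62*1/152 + (-6 - 48)*43 = -31/76 - 54*43 = -31/76 - 2322 = -176503/76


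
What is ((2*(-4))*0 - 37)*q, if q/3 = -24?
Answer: 2664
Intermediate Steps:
q = -72 (q = 3*(-24) = -72)
((2*(-4))*0 - 37)*q = ((2*(-4))*0 - 37)*(-72) = (-8*0 - 37)*(-72) = (0 - 37)*(-72) = -37*(-72) = 2664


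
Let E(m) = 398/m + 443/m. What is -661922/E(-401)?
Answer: 265430722/841 ≈ 3.1561e+5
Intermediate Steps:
E(m) = 841/m
-661922/E(-401) = -661922/(841/(-401)) = -661922/(841*(-1/401)) = -661922/(-841/401) = -661922*(-401/841) = 265430722/841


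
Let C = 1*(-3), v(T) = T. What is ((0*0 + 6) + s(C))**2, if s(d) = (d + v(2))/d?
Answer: 361/9 ≈ 40.111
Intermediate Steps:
C = -3
s(d) = (2 + d)/d (s(d) = (d + 2)/d = (2 + d)/d)
((0*0 + 6) + s(C))**2 = ((0*0 + 6) + (2 - 3)/(-3))**2 = ((0 + 6) - 1/3*(-1))**2 = (6 + 1/3)**2 = (19/3)**2 = 361/9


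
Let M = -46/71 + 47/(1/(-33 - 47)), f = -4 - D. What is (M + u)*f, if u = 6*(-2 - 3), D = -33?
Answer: -7804944/71 ≈ -1.0993e+5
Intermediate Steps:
u = -30 (u = 6*(-5) = -30)
f = 29 (f = -4 - 1*(-33) = -4 + 33 = 29)
M = -267006/71 (M = -46*1/71 + 47/(1/(-80)) = -46/71 + 47/(-1/80) = -46/71 + 47*(-80) = -46/71 - 3760 = -267006/71 ≈ -3760.6)
(M + u)*f = (-267006/71 - 30)*29 = -269136/71*29 = -7804944/71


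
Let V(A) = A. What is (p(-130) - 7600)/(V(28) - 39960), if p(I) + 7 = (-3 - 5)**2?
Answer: 7543/39932 ≈ 0.18890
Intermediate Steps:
p(I) = 57 (p(I) = -7 + (-3 - 5)**2 = -7 + (-8)**2 = -7 + 64 = 57)
(p(-130) - 7600)/(V(28) - 39960) = (57 - 7600)/(28 - 39960) = -7543/(-39932) = -7543*(-1/39932) = 7543/39932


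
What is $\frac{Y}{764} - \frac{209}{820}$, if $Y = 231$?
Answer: $\frac{1859}{39155} \approx 0.047478$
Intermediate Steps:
$\frac{Y}{764} - \frac{209}{820} = \frac{231}{764} - \frac{209}{820} = \frac{1859}{39155}$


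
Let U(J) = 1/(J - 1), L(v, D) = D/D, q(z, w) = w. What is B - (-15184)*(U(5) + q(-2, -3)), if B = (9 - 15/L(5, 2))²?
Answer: -41720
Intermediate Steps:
L(v, D) = 1
U(J) = 1/(-1 + J)
B = 36 (B = (9 - 15/1)² = (9 - 15*1)² = (9 - 15)² = (-6)² = 36)
B - (-15184)*(U(5) + q(-2, -3)) = 36 - (-15184)*(1/(-1 + 5) - 3) = 36 - (-15184)*(1/4 - 3) = 36 - (-15184)*(¼ - 3) = 36 - (-15184)*(-11)/4 = 36 - 949*44 = 36 - 41756 = -41720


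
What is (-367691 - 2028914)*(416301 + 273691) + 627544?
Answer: -1653637649616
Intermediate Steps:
(-367691 - 2028914)*(416301 + 273691) + 627544 = -2396605*689992 + 627544 = -1653638277160 + 627544 = -1653637649616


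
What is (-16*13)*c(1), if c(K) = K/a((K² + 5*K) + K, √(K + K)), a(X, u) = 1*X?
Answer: -208/7 ≈ -29.714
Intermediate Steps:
a(X, u) = X
c(K) = K/(K² + 6*K) (c(K) = K/((K² + 5*K) + K) = K/(K² + 6*K))
(-16*13)*c(1) = (-16*13)/(6 + 1) = -208/7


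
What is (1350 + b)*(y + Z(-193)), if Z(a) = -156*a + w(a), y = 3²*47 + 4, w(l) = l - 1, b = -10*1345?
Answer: -367126100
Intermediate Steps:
b = -13450
w(l) = -1 + l
y = 427 (y = 9*47 + 4 = 423 + 4 = 427)
Z(a) = -1 - 155*a (Z(a) = -156*a + (-1 + a) = -1 - 155*a)
(1350 + b)*(y + Z(-193)) = (1350 - 13450)*(427 + (-1 - 155*(-193))) = -12100*(427 + (-1 + 29915)) = -12100*(427 + 29914) = -12100*30341 = -367126100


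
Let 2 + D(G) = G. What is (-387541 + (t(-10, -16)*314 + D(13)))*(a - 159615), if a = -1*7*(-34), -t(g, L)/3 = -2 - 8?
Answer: 60262037470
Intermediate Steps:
t(g, L) = 30 (t(g, L) = -3*(-2 - 8) = -3*(-10) = 30)
D(G) = -2 + G
a = 238 (a = -7*(-34) = 238)
(-387541 + (t(-10, -16)*314 + D(13)))*(a - 159615) = (-387541 + (30*314 + (-2 + 13)))*(238 - 159615) = (-387541 + (9420 + 11))*(-159377) = (-387541 + 9431)*(-159377) = -378110*(-159377) = 60262037470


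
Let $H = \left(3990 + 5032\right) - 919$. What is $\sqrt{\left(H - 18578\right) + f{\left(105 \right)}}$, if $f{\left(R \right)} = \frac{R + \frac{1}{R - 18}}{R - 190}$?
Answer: $\frac{i \sqrt{572903672595}}{7395} \approx 102.35 i$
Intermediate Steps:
$H = 8103$ ($H = 9022 - 919 = 8103$)
$f{\left(R \right)} = \frac{R + \frac{1}{-18 + R}}{-190 + R}$
$\sqrt{\left(H - 18578\right) + f{\left(105 \right)}} = \sqrt{\left(8103 - 18578\right) + \frac{1 + 105^{2} - 1890}{3420 + 105^{2} - 21840}} = \sqrt{-10475 + \frac{1 + 11025 - 1890}{3420 + 11025 - 21840}} = \sqrt{-10475 + \frac{1}{-7395} \cdot 9136} = \sqrt{-10475 - \frac{9136}{7395}} = \sqrt{- \frac{77471761}{7395}} = \frac{i \sqrt{572903672595}}{7395}$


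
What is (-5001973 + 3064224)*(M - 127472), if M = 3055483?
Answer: -5673750387239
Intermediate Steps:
(-5001973 + 3064224)*(M - 127472) = (-5001973 + 3064224)*(3055483 - 127472) = -1937749*2928011 = -5673750387239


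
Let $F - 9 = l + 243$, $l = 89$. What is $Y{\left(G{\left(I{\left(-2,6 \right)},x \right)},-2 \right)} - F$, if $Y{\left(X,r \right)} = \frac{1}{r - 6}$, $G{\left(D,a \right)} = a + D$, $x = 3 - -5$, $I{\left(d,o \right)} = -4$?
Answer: $- \frac{2729}{8} \approx -341.13$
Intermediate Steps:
$x = 8$ ($x = 3 + 5 = 8$)
$G{\left(D,a \right)} = D + a$
$F = 341$ ($F = 9 + \left(89 + 243\right) = 9 + 332 = 341$)
$Y{\left(X,r \right)} = \frac{1}{-6 + r}$
$Y{\left(G{\left(I{\left(-2,6 \right)},x \right)},-2 \right)} - F = \frac{1}{-6 - 2} - 341 = \frac{1}{-8} - 341 = - \frac{1}{8} - 341 = - \frac{2729}{8}$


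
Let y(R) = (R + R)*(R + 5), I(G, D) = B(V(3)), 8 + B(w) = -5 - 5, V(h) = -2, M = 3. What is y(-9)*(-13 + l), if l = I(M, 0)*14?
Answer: -19080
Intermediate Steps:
B(w) = -18 (B(w) = -8 + (-5 - 5) = -8 - 10 = -18)
I(G, D) = -18
y(R) = 2*R*(5 + R) (y(R) = (2*R)*(5 + R) = 2*R*(5 + R))
l = -252 (l = -18*14 = -252)
y(-9)*(-13 + l) = (2*(-9)*(5 - 9))*(-13 - 252) = (2*(-9)*(-4))*(-265) = 72*(-265) = -19080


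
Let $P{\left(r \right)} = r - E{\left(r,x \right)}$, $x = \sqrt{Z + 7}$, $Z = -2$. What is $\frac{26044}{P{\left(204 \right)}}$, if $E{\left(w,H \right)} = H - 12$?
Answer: $\frac{5625504}{46651} + \frac{26044 \sqrt{5}}{46651} \approx 121.84$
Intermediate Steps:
$x = \sqrt{5}$ ($x = \sqrt{-2 + 7} = \sqrt{5} \approx 2.2361$)
$E{\left(w,H \right)} = -12 + H$
$P{\left(r \right)} = 12 + r - \sqrt{5}$ ($P{\left(r \right)} = r - \left(-12 + \sqrt{5}\right) = r + \left(12 - \sqrt{5}\right) = 12 + r - \sqrt{5}$)
$\frac{26044}{P{\left(204 \right)}} = \frac{26044}{12 + 204 - \sqrt{5}} = \frac{26044}{216 - \sqrt{5}}$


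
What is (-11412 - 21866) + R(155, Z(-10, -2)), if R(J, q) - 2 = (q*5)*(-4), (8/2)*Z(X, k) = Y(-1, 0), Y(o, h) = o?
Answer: -33271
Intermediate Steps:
Z(X, k) = -¼ (Z(X, k) = (¼)*(-1) = -¼)
R(J, q) = 2 - 20*q (R(J, q) = 2 + (q*5)*(-4) = 2 + (5*q)*(-4) = 2 - 20*q)
(-11412 - 21866) + R(155, Z(-10, -2)) = (-11412 - 21866) + (2 - 20*(-¼)) = -33278 + (2 + 5) = -33278 + 7 = -33271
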